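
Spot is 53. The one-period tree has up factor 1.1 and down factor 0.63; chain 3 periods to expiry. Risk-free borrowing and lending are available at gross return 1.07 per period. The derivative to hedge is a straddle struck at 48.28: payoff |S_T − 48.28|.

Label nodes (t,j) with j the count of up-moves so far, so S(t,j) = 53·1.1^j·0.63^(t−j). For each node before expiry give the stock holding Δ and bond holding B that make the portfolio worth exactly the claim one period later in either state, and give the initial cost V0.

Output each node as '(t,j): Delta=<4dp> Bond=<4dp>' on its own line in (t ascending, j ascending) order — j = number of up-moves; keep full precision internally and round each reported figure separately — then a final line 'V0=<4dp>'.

No-arbitrage ⇒ martingale measure with p* = (R−d)/(u−d) = 0.9362.
Payoff layer (t=3): V(3,0)=35.0275, V(3,1)=25.1407, V(3,2)=7.8781, V(3,3)=22.2630
(2,0): S=21.0357. Δ = (V_up−V_dn)/(S_up−S_dn) = (25.1407−35.0275)/(23.1393−13.2525) = -1.0000. V = [p*·25.1407 + (1−p*)·35.0275]/1.07 = 24.0858. B = V − Δ·S = 45.1215.
(2,1): S=36.7290. Δ = (V_up−V_dn)/(S_up−S_dn) = (7.8781−25.1407)/(40.4019−23.1393) = -1.0000. V = [p*·7.8781 + (1−p*)·25.1407]/1.07 = 8.3925. B = V − Δ·S = 45.1215.
(2,2): S=64.1300. Δ = (V_up−V_dn)/(S_up−S_dn) = (22.2630−7.8781)/(70.5430−40.4019) = 0.4773. V = [p*·22.2630 + (1−p*)·7.8781]/1.07 = 19.9484. B = V − Δ·S = -10.6577.
(1,0): S=33.3900. Δ = (V_up−V_dn)/(S_up−S_dn) = (8.3925−24.0858)/(36.7290−21.0357) = -1.0000. V = [p*·8.3925 + (1−p*)·24.0858]/1.07 = 8.7796. B = V − Δ·S = 42.1696.
(1,1): S=58.3000. Δ = (V_up−V_dn)/(S_up−S_dn) = (19.9484−8.3925)/(64.1300−36.7290) = 0.4217. V = [p*·19.9484 + (1−p*)·8.3925]/1.07 = 17.9540. B = V − Δ·S = -6.6331.
(0,0): S=53.0000. Δ = (V_up−V_dn)/(S_up−S_dn) = (17.9540−8.7796)/(58.3000−33.3900) = 0.3683. V = [p*·17.9540 + (1−p*)·8.7796]/1.07 = 16.2322. B = V − Δ·S = -3.2878.
Each (Δ,B) replicates both successor values, so the strategy is self-financing and V0 is arbitrage-free.

(0,0): Delta=0.3683 Bond=-3.2878
(1,0): Delta=-1.0000 Bond=42.1696
(1,1): Delta=0.4217 Bond=-6.6331
(2,0): Delta=-1.0000 Bond=45.1215
(2,1): Delta=-1.0000 Bond=45.1215
(2,2): Delta=0.4773 Bond=-10.6577
V0=16.2322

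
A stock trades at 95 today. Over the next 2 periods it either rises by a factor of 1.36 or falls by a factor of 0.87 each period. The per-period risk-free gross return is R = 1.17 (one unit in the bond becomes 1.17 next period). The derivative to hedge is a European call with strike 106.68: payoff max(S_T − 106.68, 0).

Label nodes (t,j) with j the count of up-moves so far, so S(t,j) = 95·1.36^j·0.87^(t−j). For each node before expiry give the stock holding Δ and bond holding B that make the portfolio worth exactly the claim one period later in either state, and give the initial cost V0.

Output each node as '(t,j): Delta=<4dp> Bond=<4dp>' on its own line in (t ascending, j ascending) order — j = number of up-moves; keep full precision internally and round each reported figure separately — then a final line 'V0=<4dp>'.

The replicating-portfolio and risk-neutral prices coincide; use p* = (1.17−0.87)/(1.36−0.87) = 0.6122 for the latter.
Terminal values V(2,·): V(2,0)=0.0000, V(2,1)=5.7240, V(2,2)=69.0320
(1,0): S=82.6500. Δ = (V_up−V_dn)/(S_up−S_dn) = (5.7240−0.0000)/(112.4040−71.9055) = 0.1413. V = [p*·5.7240 + (1−p*)·0.0000]/1.17 = 2.9953. B = V − Δ·S = -8.6863.
(1,1): S=129.2000. Δ = (V_up−V_dn)/(S_up−S_dn) = (69.0320−5.7240)/(175.7120−112.4040) = 1.0000. V = [p*·69.0320 + (1−p*)·5.7240]/1.17 = 38.0205. B = V − Δ·S = -91.1795.
(0,0): S=95.0000. Δ = (V_up−V_dn)/(S_up−S_dn) = (38.0205−2.9953)/(129.2000−82.6500) = 0.7524. V = [p*·38.0205 + (1−p*)·2.9953]/1.17 = 20.8883. B = V − Δ·S = -50.5918.
Root portfolio cost Δ·95+B reproduces V0=20.8883.

(0,0): Delta=0.7524 Bond=-50.5918
(1,0): Delta=0.1413 Bond=-8.6863
(1,1): Delta=1.0000 Bond=-91.1795
V0=20.8883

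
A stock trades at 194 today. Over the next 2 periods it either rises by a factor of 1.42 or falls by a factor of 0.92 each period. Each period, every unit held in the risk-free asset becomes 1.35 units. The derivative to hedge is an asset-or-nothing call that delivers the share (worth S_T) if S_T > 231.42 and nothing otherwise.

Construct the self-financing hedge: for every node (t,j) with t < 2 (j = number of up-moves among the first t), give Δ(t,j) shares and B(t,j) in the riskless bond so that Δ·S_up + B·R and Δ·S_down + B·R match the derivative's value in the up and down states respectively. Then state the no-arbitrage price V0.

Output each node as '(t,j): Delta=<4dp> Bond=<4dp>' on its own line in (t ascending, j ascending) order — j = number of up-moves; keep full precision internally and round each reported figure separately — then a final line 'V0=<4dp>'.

Since d<R<u, set p* = (R−d)/(u−d) = 0.8600; price each node as the discounted p*-expectation of its children.
Terminal values V(2,·): V(2,0)=0.0000, V(2,1)=253.4416, V(2,2)=391.1816
(1,0): S=178.4800. Δ = (V_up−V_dn)/(S_up−S_dn) = (253.4416−0.0000)/(253.4416−164.2016) = 2.8400. V = [p*·253.4416 + (1−p*)·0.0000]/1.35 = 161.4517. B = V − Δ·S = -345.4315.
(1,1): S=275.4800. Δ = (V_up−V_dn)/(S_up−S_dn) = (391.1816−253.4416)/(391.1816−253.4416) = 1.0000. V = [p*·391.1816 + (1−p*)·253.4416]/1.35 = 275.4800. B = V − Δ·S = 0.0000.
(0,0): S=194.0000. Δ = (V_up−V_dn)/(S_up−S_dn) = (275.4800−161.4517)/(275.4800−178.4800) = 1.1755. V = [p*·275.4800 + (1−p*)·161.4517]/1.35 = 192.2341. B = V − Δ·S = -35.8225.
Each (Δ,B) replicates both successor values, so the strategy is self-financing and V0 is arbitrage-free.

(0,0): Delta=1.1755 Bond=-35.8225
(1,0): Delta=2.8400 Bond=-345.4315
(1,1): Delta=1.0000 Bond=0.0000
V0=192.2341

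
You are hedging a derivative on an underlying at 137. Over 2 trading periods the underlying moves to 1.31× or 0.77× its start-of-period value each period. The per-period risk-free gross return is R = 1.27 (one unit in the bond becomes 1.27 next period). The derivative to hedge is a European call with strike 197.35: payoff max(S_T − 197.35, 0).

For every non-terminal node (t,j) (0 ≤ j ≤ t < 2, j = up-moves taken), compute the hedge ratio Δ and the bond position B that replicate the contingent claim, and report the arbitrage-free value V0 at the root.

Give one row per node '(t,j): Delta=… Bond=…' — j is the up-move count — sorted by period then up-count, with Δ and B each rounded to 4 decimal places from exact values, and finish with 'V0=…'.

(0,0): Delta=0.3721 Bond=-30.9064
(1,0): Delta=0.0000 Bond=0.0000
(1,1): Delta=0.3896 Bond=-42.3912
V0=20.0691

The replicating-portfolio and risk-neutral prices coincide; use p* = (1.27−0.77)/(1.31−0.77) = 0.9259 for the latter.
Payoff layer (t=2): V(2,0)=0.0000, V(2,1)=0.0000, V(2,2)=37.7557
  t=1,j=0: stock 105.4900 → up 138.1919 (V=0.0000), down 81.2273 (V=0.0000). Price 0.0000; hedge Δ=0.0000, bond B=0.0000.
  t=1,j=1: stock 179.4700 → up 235.1057 (V=37.7557), down 138.1919 (V=0.0000). Price 27.5268; hedge Δ=0.3896, bond B=-42.3912.
  t=0,j=0: stock 137.0000 → up 179.4700 (V=27.5268), down 105.4900 (V=0.0000). Price 20.0691; hedge Δ=0.3721, bond B=-30.9064.
The time-0 hedge costs 20.0691, which is the no-arbitrage price.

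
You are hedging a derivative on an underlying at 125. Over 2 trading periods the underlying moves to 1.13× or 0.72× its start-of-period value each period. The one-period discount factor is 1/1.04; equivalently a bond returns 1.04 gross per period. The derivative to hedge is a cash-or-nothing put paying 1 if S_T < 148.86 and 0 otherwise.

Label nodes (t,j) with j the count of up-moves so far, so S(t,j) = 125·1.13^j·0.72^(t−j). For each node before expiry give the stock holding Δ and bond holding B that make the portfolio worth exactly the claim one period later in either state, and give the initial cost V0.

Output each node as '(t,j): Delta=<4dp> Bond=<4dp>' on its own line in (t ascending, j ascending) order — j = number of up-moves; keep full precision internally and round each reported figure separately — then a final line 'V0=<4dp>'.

(0,0): Delta=-0.0146 Bond=2.1918
(1,0): Delta=0.0000 Bond=0.9615
(1,1): Delta=-0.0173 Bond=2.6501
V0=0.3614

Risk-neutral probability p* = (R−d)/(u−d) = (1.04−0.72)/(1.13−0.72) = 0.7805.
Terminal payoffs: V(2,0)=1.0000, V(2,1)=1.0000, V(2,2)=0.0000
(1,0): S=90.0000. Δ = (V_up−V_dn)/(S_up−S_dn) = (1.0000−1.0000)/(101.7000−64.8000) = 0.0000. V = [p*·1.0000 + (1−p*)·1.0000]/1.04 = 0.9615. B = V − Δ·S = 0.9615.
(1,1): S=141.2500. Δ = (V_up−V_dn)/(S_up−S_dn) = (0.0000−1.0000)/(159.6125−101.7000) = -0.0173. V = [p*·0.0000 + (1−p*)·1.0000]/1.04 = 0.2111. B = V − Δ·S = 2.6501.
(0,0): S=125.0000. Δ = (V_up−V_dn)/(S_up−S_dn) = (0.2111−0.9615)/(141.2500−90.0000) = -0.0146. V = [p*·0.2111 + (1−p*)·0.9615]/1.04 = 0.3614. B = V − Δ·S = 2.1918.
Check: Δ(0,0)·S0 + B(0,0) = 0.3614 = V0.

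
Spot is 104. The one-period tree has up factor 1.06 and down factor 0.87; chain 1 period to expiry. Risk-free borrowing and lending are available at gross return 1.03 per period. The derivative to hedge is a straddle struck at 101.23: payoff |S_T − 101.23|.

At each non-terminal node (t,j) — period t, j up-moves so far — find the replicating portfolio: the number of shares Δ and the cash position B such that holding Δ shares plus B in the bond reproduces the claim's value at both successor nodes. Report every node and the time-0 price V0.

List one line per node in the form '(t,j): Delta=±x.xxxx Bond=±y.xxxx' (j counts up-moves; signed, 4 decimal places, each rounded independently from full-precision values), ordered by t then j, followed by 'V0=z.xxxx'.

Since d<R<u, set p* = (R−d)/(u−d) = 0.8421; price each node as the discounted p*-expectation of its children.
Terminal values V(1,·): V(1,0)=10.7500, V(1,1)=9.0100
  t=0,j=0: stock 104.0000 → up 110.2400 (V=9.0100), down 90.4800 (V=10.7500). Price 9.0143; hedge Δ=-0.0881, bond B=18.1722.
Self-financing check: at every node Δ·S+B equals the discounted successor values.

(0,0): Delta=-0.0881 Bond=18.1722
V0=9.0143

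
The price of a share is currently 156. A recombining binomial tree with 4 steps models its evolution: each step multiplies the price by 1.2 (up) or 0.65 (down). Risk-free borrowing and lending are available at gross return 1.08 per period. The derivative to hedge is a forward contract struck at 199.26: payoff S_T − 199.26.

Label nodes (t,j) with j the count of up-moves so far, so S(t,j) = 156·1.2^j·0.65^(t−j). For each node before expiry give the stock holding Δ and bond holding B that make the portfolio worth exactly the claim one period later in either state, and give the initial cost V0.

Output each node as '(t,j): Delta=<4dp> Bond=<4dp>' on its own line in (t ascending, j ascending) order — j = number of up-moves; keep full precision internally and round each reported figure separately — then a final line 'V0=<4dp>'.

The replicating-portfolio and risk-neutral prices coincide; use p* = (1.08−0.65)/(1.2−0.65) = 0.7818 for the latter.
At expiry t=4: V(4,0)=-171.4130, V(4,1)=-147.8502, V(4,2)=-104.3496, V(4,3)=-24.0408, V(4,4)=124.2216
Node (3,0) S=42.8415: V=(p*·-147.8502+(1−p*)·-171.4130)/1.08=-141.6585; Δ=(-147.8502−-171.4130)/(51.4098−27.8470)=1.0000; B=V−Δ·S=-184.5000
Node (3,1) S=79.0920: V=(p*·-104.3496+(1−p*)·-147.8502)/1.08=-105.4080; Δ=(-104.3496−-147.8502)/(94.9104−51.4098)=1.0000; B=V−Δ·S=-184.5000
Node (3,2) S=146.0160: V=(p*·-24.0408+(1−p*)·-104.3496)/1.08=-38.4840; Δ=(-24.0408−-104.3496)/(175.2192−94.9104)=1.0000; B=V−Δ·S=-184.5000
Node (3,3) S=269.5680: V=(p*·124.2216+(1−p*)·-24.0408)/1.08=85.0680; Δ=(124.2216−-24.0408)/(323.4816−175.2192)=1.0000; B=V−Δ·S=-184.5000
Node (2,0) S=65.9100: V=(p*·-105.4080+(1−p*)·-141.6585)/1.08=-104.9233; Δ=(-105.4080−-141.6585)/(79.0920−42.8415)=1.0000; B=V−Δ·S=-170.8333
Node (2,1) S=121.6800: V=(p*·-38.4840+(1−p*)·-105.4080)/1.08=-49.1533; Δ=(-38.4840−-105.4080)/(146.0160−79.0920)=1.0000; B=V−Δ·S=-170.8333
Node (2,2) S=224.6400: V=(p*·85.0680+(1−p*)·-38.4840)/1.08=53.8067; Δ=(85.0680−-38.4840)/(269.5680−146.0160)=1.0000; B=V−Δ·S=-170.8333
Node (1,0) S=101.4000: V=(p*·-49.1533+(1−p*)·-104.9233)/1.08=-56.7790; Δ=(-49.1533−-104.9233)/(121.6800−65.9100)=1.0000; B=V−Δ·S=-158.1790
Node (1,1) S=187.2000: V=(p*·53.8067+(1−p*)·-49.1533)/1.08=29.0210; Δ=(53.8067−-49.1533)/(224.6400−121.6800)=1.0000; B=V−Δ·S=-158.1790
Node (0,0) S=156.0000: V=(p*·29.0210+(1−p*)·-56.7790)/1.08=9.5380; Δ=(29.0210−-56.7790)/(187.2000−101.4000)=1.0000; B=V−Δ·S=-146.4620
Self-financing check: at every node Δ·S+B equals the discounted successor values.

(0,0): Delta=1.0000 Bond=-146.4620
(1,0): Delta=1.0000 Bond=-158.1790
(1,1): Delta=1.0000 Bond=-158.1790
(2,0): Delta=1.0000 Bond=-170.8333
(2,1): Delta=1.0000 Bond=-170.8333
(2,2): Delta=1.0000 Bond=-170.8333
(3,0): Delta=1.0000 Bond=-184.5000
(3,1): Delta=1.0000 Bond=-184.5000
(3,2): Delta=1.0000 Bond=-184.5000
(3,3): Delta=1.0000 Bond=-184.5000
V0=9.5380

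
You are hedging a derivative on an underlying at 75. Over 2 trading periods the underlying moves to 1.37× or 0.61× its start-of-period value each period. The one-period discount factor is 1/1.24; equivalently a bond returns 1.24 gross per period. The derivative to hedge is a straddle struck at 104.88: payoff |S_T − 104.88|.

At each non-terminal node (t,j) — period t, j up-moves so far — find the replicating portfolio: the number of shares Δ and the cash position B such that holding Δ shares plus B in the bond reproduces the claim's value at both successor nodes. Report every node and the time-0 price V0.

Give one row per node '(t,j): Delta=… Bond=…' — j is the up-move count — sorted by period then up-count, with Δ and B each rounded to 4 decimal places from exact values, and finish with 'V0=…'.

The replicating-portfolio and risk-neutral prices coincide; use p* = (1.24−0.61)/(1.37−0.61) = 0.8289 for the latter.
Payoff layer (t=2): V(2,0)=76.9725, V(2,1)=42.2025, V(2,2)=35.8875
Node (1,0) S=45.7500: V=(p*·42.2025+(1−p*)·76.9725)/1.24=38.8306; Δ=(42.2025−76.9725)/(62.6775−27.9075)=-1.0000; B=V−Δ·S=84.5806
Node (1,1) S=102.7500: V=(p*·35.8875+(1−p*)·42.2025)/1.24=29.8127; Δ=(35.8875−42.2025)/(140.7675−62.6775)=-0.0809; B=V−Δ·S=38.1219
Node (0,0) S=75.0000: V=(p*·29.8127+(1−p*)·38.8306)/1.24=25.2865; Δ=(29.8127−38.8306)/(102.7500−45.7500)=-0.1582; B=V−Δ·S=37.1522
Root portfolio cost Δ·75+B reproduces V0=25.2865.

(0,0): Delta=-0.1582 Bond=37.1522
(1,0): Delta=-1.0000 Bond=84.5806
(1,1): Delta=-0.0809 Bond=38.1219
V0=25.2865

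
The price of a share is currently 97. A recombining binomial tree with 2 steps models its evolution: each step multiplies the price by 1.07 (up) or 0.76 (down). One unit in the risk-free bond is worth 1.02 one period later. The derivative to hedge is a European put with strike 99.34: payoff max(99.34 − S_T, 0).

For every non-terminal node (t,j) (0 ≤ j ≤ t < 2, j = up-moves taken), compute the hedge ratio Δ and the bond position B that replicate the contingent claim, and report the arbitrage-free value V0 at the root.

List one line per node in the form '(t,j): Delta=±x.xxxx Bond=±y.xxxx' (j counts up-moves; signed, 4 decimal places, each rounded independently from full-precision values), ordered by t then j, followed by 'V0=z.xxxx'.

Since d<R<u, set p* = (R−d)/(u−d) = 0.8387; price each node as the discounted p*-expectation of its children.
Terminal payoffs: V(2,0)=43.3128, V(2,1)=20.4596, V(2,2)=0.0000
  t=1,j=0: stock 73.7200 → up 78.8804 (V=20.4596), down 56.0272 (V=43.3128). Price 23.6722; hedge Δ=-1.0000, bond B=97.3922.
  t=1,j=1: stock 103.7900 → up 111.0553 (V=0.0000), down 78.8804 (V=20.4596). Price 3.2352; hedge Δ=-0.6359, bond B=69.2339.
  t=0,j=0: stock 97.0000 → up 103.7900 (V=3.2352), down 73.7200 (V=23.6722). Price 6.4034; hedge Δ=-0.6796, bond B=72.3290.
Each (Δ,B) replicates both successor values, so the strategy is self-financing and V0 is arbitrage-free.

(0,0): Delta=-0.6796 Bond=72.3290
(1,0): Delta=-1.0000 Bond=97.3922
(1,1): Delta=-0.6359 Bond=69.2339
V0=6.4034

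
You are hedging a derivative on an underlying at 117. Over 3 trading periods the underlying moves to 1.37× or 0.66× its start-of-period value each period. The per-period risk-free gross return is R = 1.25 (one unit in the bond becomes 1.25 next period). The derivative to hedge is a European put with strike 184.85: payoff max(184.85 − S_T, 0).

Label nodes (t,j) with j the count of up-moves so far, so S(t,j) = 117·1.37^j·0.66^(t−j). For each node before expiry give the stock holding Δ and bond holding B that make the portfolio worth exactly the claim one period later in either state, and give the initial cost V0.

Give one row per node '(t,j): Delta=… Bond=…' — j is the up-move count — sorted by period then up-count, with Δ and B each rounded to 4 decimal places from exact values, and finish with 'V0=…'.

(0,0): Delta=-0.3829 Bond=56.5195
(1,0): Delta=-1.0000 Bond=118.3040
(1,1): Delta=-0.3224 Bond=60.9570
(2,0): Delta=-1.0000 Bond=147.8800
(2,1): Delta=-1.0000 Bond=147.8800
(2,2): Delta=-0.2560 Bond=61.6165
V0=11.7234

Risk-neutral probability p* = (R−d)/(u−d) = (1.25−0.66)/(1.37−0.66) = 0.8310.
Payoff layer (t=3): V(3,0)=151.2130, V(3,1)=115.0277, V(3,2)=39.9158, V(3,3)=0.0000
Node (2,0) S=50.9652: V=(p*·115.0277+(1−p*)·151.2130)/1.25=96.9148; Δ=(115.0277−151.2130)/(69.8223−33.6370)=-1.0000; B=V−Δ·S=147.8800
Node (2,1) S=105.7914: V=(p*·39.9158+(1−p*)·115.0277)/1.25=42.0886; Δ=(39.9158−115.0277)/(144.9342−69.8223)=-1.0000; B=V−Δ·S=147.8800
Node (2,2) S=219.5973: V=(p*·0.0000+(1−p*)·39.9158)/1.25=5.3971; Δ=(0.0000−39.9158)/(300.8483−144.9342)=-0.2560; B=V−Δ·S=61.6165
Node (1,0) S=77.2200: V=(p*·42.0886+(1−p*)·96.9148)/1.25=41.0840; Δ=(42.0886−96.9148)/(105.7914−50.9652)=-1.0000; B=V−Δ·S=118.3040
Node (1,1) S=160.2900: V=(p*·5.3971+(1−p*)·42.0886)/1.25=9.2788; Δ=(5.3971−42.0886)/(219.5973−105.7914)=-0.3224; B=V−Δ·S=60.9570
Node (0,0) S=117.0000: V=(p*·9.2788+(1−p*)·41.0840)/1.25=11.7234; Δ=(9.2788−41.0840)/(160.2900−77.2200)=-0.3829; B=V−Δ·S=56.5195
Check: Δ(0,0)·S0 + B(0,0) = 11.7234 = V0.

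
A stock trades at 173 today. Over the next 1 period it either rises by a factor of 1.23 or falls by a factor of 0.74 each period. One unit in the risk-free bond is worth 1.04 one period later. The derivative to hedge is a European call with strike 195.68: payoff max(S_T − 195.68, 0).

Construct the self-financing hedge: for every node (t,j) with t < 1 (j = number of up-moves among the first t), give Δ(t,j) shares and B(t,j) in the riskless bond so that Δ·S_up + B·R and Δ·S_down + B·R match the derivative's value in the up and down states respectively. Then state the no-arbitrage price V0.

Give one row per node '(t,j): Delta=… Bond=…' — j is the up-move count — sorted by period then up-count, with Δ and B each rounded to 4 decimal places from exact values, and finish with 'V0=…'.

No-arbitrage ⇒ martingale measure with p* = (R−d)/(u−d) = 0.6122.
Payoff layer (t=1): V(1,0)=0.0000, V(1,1)=17.1100
  t=0,j=0: stock 173.0000 → up 212.7900 (V=17.1100), down 128.0200 (V=0.0000). Price 10.0726; hedge Δ=0.2018, bond B=-24.8458.
Check: Δ(0,0)·S0 + B(0,0) = 10.0726 = V0.

(0,0): Delta=0.2018 Bond=-24.8458
V0=10.0726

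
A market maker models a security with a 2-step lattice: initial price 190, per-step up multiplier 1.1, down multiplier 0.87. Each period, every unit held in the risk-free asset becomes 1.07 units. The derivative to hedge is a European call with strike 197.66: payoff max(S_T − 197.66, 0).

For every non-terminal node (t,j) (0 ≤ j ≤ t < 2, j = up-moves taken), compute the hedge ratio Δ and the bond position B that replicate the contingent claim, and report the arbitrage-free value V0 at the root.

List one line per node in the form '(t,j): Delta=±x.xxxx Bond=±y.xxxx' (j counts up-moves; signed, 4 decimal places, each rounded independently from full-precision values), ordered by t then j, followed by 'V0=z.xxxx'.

The replicating-portfolio and risk-neutral prices coincide; use p* = (1.07−0.87)/(1.1−0.87) = 0.8696 for the latter.
Terminal payoffs: V(2,0)=0.0000, V(2,1)=0.0000, V(2,2)=32.2400
Node (1,0) S=165.3000: V=(p*·0.0000+(1−p*)·0.0000)/1.07=0.0000; Δ=(0.0000−0.0000)/(181.8300−143.8110)=0.0000; B=V−Δ·S=0.0000
Node (1,1) S=209.0000: V=(p*·32.2400+(1−p*)·0.0000)/1.07=26.2007; Δ=(32.2400−0.0000)/(229.9000−181.8300)=0.6707; B=V−Δ·S=-113.9732
Node (0,0) S=190.0000: V=(p*·26.2007+(1−p*)·0.0000)/1.07=21.2928; Δ=(26.2007−0.0000)/(209.0000−165.3000)=0.5996; B=V−Δ·S=-92.6235
Check: Δ(0,0)·S0 + B(0,0) = 21.2928 = V0.

(0,0): Delta=0.5996 Bond=-92.6235
(1,0): Delta=0.0000 Bond=0.0000
(1,1): Delta=0.6707 Bond=-113.9732
V0=21.2928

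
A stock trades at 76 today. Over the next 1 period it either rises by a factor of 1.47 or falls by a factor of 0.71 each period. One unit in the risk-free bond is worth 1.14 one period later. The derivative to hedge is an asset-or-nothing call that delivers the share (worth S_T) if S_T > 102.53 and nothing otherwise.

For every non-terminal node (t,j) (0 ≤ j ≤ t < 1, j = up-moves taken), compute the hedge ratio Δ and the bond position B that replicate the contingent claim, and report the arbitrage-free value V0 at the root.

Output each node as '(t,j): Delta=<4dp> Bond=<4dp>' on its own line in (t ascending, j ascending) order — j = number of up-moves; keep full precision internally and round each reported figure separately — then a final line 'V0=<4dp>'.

The replicating-portfolio and risk-neutral prices coincide; use p* = (1.14−0.71)/(1.47−0.71) = 0.5658 for the latter.
Terminal payoffs: V(1,0)=0.0000, V(1,1)=111.7200
  t=0,j=0: stock 76.0000 → up 111.7200 (V=111.7200), down 53.9600 (V=0.0000). Price 55.4474; hedge Δ=1.9342, bond B=-91.5526.
Each (Δ,B) replicates both successor values, so the strategy is self-financing and V0 is arbitrage-free.

(0,0): Delta=1.9342 Bond=-91.5526
V0=55.4474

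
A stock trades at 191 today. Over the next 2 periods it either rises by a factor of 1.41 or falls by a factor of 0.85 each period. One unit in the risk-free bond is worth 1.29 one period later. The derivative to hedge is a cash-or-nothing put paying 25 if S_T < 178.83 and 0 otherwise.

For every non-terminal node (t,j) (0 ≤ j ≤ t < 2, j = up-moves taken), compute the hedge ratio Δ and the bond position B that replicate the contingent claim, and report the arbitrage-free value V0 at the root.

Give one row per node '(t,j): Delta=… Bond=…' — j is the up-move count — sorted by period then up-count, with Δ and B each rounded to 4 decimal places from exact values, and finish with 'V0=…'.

No-arbitrage ⇒ martingale measure with p* = (R−d)/(u−d) = 0.7857.
Terminal payoffs: V(2,0)=25.0000, V(2,1)=0.0000, V(2,2)=0.0000
(1,0): S=162.3500. Δ = (V_up−V_dn)/(S_up−S_dn) = (0.0000−25.0000)/(228.9135−137.9975) = -0.2750. V = [p*·0.0000 + (1−p*)·25.0000]/1.29 = 4.1528. B = V − Δ·S = 48.7957.
(1,1): S=269.3100. Δ = (V_up−V_dn)/(S_up−S_dn) = (0.0000−0.0000)/(379.7271−228.9135) = 0.0000. V = [p*·0.0000 + (1−p*)·0.0000]/1.29 = 0.0000. B = V − Δ·S = 0.0000.
(0,0): S=191.0000. Δ = (V_up−V_dn)/(S_up−S_dn) = (0.0000−4.1528)/(269.3100−162.3500) = -0.0388. V = [p*·0.0000 + (1−p*)·4.1528]/1.29 = 0.6898. B = V − Δ·S = 8.1056.
The time-0 hedge costs 0.6898, which is the no-arbitrage price.

(0,0): Delta=-0.0388 Bond=8.1056
(1,0): Delta=-0.2750 Bond=48.7957
(1,1): Delta=0.0000 Bond=0.0000
V0=0.6898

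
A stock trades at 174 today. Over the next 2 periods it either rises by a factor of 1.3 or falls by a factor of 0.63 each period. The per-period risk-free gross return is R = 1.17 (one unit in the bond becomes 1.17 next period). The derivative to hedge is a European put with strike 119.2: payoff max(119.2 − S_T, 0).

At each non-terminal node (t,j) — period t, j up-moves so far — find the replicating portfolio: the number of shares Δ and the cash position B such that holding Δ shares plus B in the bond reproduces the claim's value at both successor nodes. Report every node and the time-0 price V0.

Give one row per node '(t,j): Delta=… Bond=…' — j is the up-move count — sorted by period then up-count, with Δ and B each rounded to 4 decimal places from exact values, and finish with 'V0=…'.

(0,0): Delta=-0.0713 Bond=13.7894
(1,0): Delta=-0.6827 Bond=83.1499
(1,1): Delta=0.0000 Bond=0.0000
V0=1.3789

Under the risk-neutral measure, an up-move has probability p* = (R−d)/(u−d) = 0.8060 and values discount at R = 1.17.
Terminal payoffs: V(2,0)=50.1394, V(2,1)=0.0000, V(2,2)=0.0000
Node (1,0) S=109.6200: V=(p*·0.0000+(1−p*)·50.1394)/1.17=8.3150; Δ=(0.0000−50.1394)/(142.5060−69.0606)=-0.6827; B=V−Δ·S=83.1499
Node (1,1) S=226.2000: V=(p*·0.0000+(1−p*)·0.0000)/1.17=0.0000; Δ=(0.0000−0.0000)/(294.0600−142.5060)=0.0000; B=V−Δ·S=0.0000
Node (0,0) S=174.0000: V=(p*·0.0000+(1−p*)·8.3150)/1.17=1.3789; Δ=(0.0000−8.3150)/(226.2000−109.6200)=-0.0713; B=V−Δ·S=13.7894
Self-financing check: at every node Δ·S+B equals the discounted successor values.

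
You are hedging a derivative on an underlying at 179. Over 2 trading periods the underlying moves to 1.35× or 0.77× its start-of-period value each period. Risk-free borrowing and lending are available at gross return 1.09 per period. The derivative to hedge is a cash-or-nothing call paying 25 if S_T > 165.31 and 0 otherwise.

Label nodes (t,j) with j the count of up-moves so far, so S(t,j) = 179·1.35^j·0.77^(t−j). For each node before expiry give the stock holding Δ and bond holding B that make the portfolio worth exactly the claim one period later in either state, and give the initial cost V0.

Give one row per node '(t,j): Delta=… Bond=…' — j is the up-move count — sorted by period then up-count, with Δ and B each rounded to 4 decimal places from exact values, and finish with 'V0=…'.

No-arbitrage ⇒ martingale measure with p* = (R−d)/(u−d) = 0.5517.
At expiry t=2: V(2,0)=0.0000, V(2,1)=25.0000, V(2,2)=25.0000
Node (1,0) S=137.8300: V=(p*·25.0000+(1−p*)·0.0000)/1.09=12.6542; Δ=(25.0000−0.0000)/(186.0705−106.1291)=0.3127; B=V−Δ·S=-30.4492
Node (1,1) S=241.6500: V=(p*·25.0000+(1−p*)·25.0000)/1.09=22.9358; Δ=(25.0000−25.0000)/(326.2275−186.0705)=0.0000; B=V−Δ·S=22.9358
Node (0,0) S=179.0000: V=(p*·22.9358+(1−p*)·12.6542)/1.09=16.8136; Δ=(22.9358−12.6542)/(241.6500−137.8300)=0.0990; B=V−Δ·S=-0.9132
Each (Δ,B) replicates both successor values, so the strategy is self-financing and V0 is arbitrage-free.

(0,0): Delta=0.0990 Bond=-0.9132
(1,0): Delta=0.3127 Bond=-30.4492
(1,1): Delta=0.0000 Bond=22.9358
V0=16.8136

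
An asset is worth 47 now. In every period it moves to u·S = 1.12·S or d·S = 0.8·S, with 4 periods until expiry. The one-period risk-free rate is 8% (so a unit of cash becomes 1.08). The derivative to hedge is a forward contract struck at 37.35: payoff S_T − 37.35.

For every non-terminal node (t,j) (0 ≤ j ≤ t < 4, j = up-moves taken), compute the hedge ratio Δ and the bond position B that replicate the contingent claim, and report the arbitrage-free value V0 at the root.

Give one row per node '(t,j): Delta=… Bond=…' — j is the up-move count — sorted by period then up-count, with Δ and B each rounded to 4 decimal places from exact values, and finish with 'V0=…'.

(0,0): Delta=1.0000 Bond=-27.4534
(1,0): Delta=1.0000 Bond=-29.6496
(1,1): Delta=1.0000 Bond=-29.6496
(2,0): Delta=1.0000 Bond=-32.0216
(2,1): Delta=1.0000 Bond=-32.0216
(2,2): Delta=1.0000 Bond=-32.0216
(3,0): Delta=1.0000 Bond=-34.5833
(3,1): Delta=1.0000 Bond=-34.5833
(3,2): Delta=1.0000 Bond=-34.5833
(3,3): Delta=1.0000 Bond=-34.5833
V0=19.5466

Under the risk-neutral measure, an up-move has probability p* = (R−d)/(u−d) = 0.8750 and values discount at R = 1.08.
Terminal payoffs: V(4,0)=-18.0988, V(4,1)=-10.3983, V(4,2)=0.3824, V(4,3)=15.4753, V(4,4)=36.6054
  t=3,j=0: stock 24.0640 → up 26.9517 (V=-10.3983), down 19.2512 (V=-18.0988). Price -10.5193; hedge Δ=1.0000, bond B=-34.5833.
  t=3,j=1: stock 33.6896 → up 37.7324 (V=0.3824), down 26.9517 (V=-10.3983). Price -0.8937; hedge Δ=1.0000, bond B=-34.5833.
  t=3,j=2: stock 47.1654 → up 52.8253 (V=15.4753), down 37.7324 (V=0.3824). Price 12.5821; hedge Δ=1.0000, bond B=-34.5833.
  t=3,j=3: stock 66.0316 → up 73.9554 (V=36.6054), down 52.8253 (V=15.4753). Price 31.4483; hedge Δ=1.0000, bond B=-34.5833.
  t=2,j=0: stock 30.0800 → up 33.6896 (V=-0.8937), down 24.0640 (V=-10.5193). Price -1.9416; hedge Δ=1.0000, bond B=-32.0216.
  t=2,j=1: stock 42.1120 → up 47.1654 (V=12.5821), down 33.6896 (V=-0.8937). Price 10.0904; hedge Δ=1.0000, bond B=-32.0216.
  t=2,j=2: stock 58.9568 → up 66.0316 (V=31.4483), down 47.1654 (V=12.5821). Price 26.9352; hedge Δ=1.0000, bond B=-32.0216.
  t=1,j=0: stock 37.6000 → up 42.1120 (V=10.0904), down 30.0800 (V=-1.9416). Price 7.9504; hedge Δ=1.0000, bond B=-29.6496.
  t=1,j=1: stock 52.6400 → up 58.9568 (V=26.9352), down 42.1120 (V=10.0904). Price 22.9904; hedge Δ=1.0000, bond B=-29.6496.
  t=0,j=0: stock 47.0000 → up 52.6400 (V=22.9904), down 37.6000 (V=7.9504). Price 19.5466; hedge Δ=1.0000, bond B=-27.4534.
Check: Δ(0,0)·S0 + B(0,0) = 19.5466 = V0.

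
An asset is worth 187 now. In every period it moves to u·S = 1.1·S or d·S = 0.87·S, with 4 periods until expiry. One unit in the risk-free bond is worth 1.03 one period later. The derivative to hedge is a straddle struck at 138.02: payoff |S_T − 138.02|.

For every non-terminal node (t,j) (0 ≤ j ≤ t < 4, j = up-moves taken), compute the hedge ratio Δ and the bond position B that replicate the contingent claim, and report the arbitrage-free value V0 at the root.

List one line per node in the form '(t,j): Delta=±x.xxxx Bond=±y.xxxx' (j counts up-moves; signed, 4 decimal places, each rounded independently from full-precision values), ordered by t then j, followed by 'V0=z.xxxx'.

No-arbitrage ⇒ martingale measure with p* = (R−d)/(u−d) = 0.6957.
At expiry t=4: V(4,0)=30.8881, V(4,1)=2.5659, V(4,2)=33.2438, V(4,3)=78.5204, V(4,4)=135.7667
(3,0): S=123.1401. Δ = (V_up−V_dn)/(S_up−S_dn) = (2.5659−30.8881)/(135.4541−107.1319) = -1.0000. V = [p*·2.5659 + (1−p*)·30.8881]/1.03 = 10.8599. B = V − Δ·S = 134.0000.
(3,1): S=155.6943. Δ = (V_up−V_dn)/(S_up−S_dn) = (33.2438−2.5659)/(171.2638−135.4541) = 0.8567. V = [p*·33.2438 + (1−p*)·2.5659]/1.03 = 23.2107. B = V − Δ·S = -110.1712.
(3,2): S=196.8549. Δ = (V_up−V_dn)/(S_up−S_dn) = (78.5204−33.2438)/(216.5404−171.2638) = 1.0000. V = [p*·78.5204 + (1−p*)·33.2438]/1.03 = 62.8549. B = V − Δ·S = -134.0000.
(3,3): S=248.8970. Δ = (V_up−V_dn)/(S_up−S_dn) = (135.7667−78.5204)/(273.7867−216.5404) = 1.0000. V = [p*·135.7667 + (1−p*)·78.5204]/1.03 = 114.8970. B = V − Δ·S = -134.0000.
(2,0): S=141.5403. Δ = (V_up−V_dn)/(S_up−S_dn) = (23.2107−10.8599)/(155.6943−123.1401) = 0.3794. V = [p*·23.2107 + (1−p*)·10.8599]/1.03 = 18.8852. B = V − Δ·S = -34.8138.
(2,1): S=178.9590. Δ = (V_up−V_dn)/(S_up−S_dn) = (62.8549−23.2107)/(196.8549−155.6943) = 0.9632. V = [p*·62.8549 + (1−p*)·23.2107]/1.03 = 49.3100. B = V − Δ·S = -123.0561.
(2,2): S=226.2700. Δ = (V_up−V_dn)/(S_up−S_dn) = (114.8970−62.8549)/(248.8970−196.8549) = 1.0000. V = [p*·114.8970 + (1−p*)·62.8549]/1.03 = 96.1729. B = V − Δ·S = -130.0971.
(1,0): S=162.6900. Δ = (V_up−V_dn)/(S_up−S_dn) = (49.3100−18.8852)/(178.9590−141.5403) = 0.8131. V = [p*·49.3100 + (1−p*)·18.8852]/1.03 = 38.8838. B = V − Δ·S = -93.3978.
(1,1): S=205.7000. Δ = (V_up−V_dn)/(S_up−S_dn) = (96.1729−49.3100)/(226.2700−178.9590) = 0.9905. V = [p*·96.1729 + (1−p*)·49.3100]/1.03 = 79.5245. B = V − Δ·S = -124.2273.
(0,0): S=187.0000. Δ = (V_up−V_dn)/(S_up−S_dn) = (79.5245−38.8838)/(205.7000−162.6900) = 0.9449. V = [p*·79.5245 + (1−p*)·38.8838]/1.03 = 65.1996. B = V − Δ·S = -111.4995.
Self-financing check: at every node Δ·S+B equals the discounted successor values.

(0,0): Delta=0.9449 Bond=-111.4995
(1,0): Delta=0.8131 Bond=-93.3978
(1,1): Delta=0.9905 Bond=-124.2273
(2,0): Delta=0.3794 Bond=-34.8138
(2,1): Delta=0.9632 Bond=-123.0561
(2,2): Delta=1.0000 Bond=-130.0971
(3,0): Delta=-1.0000 Bond=134.0000
(3,1): Delta=0.8567 Bond=-110.1712
(3,2): Delta=1.0000 Bond=-134.0000
(3,3): Delta=1.0000 Bond=-134.0000
V0=65.1996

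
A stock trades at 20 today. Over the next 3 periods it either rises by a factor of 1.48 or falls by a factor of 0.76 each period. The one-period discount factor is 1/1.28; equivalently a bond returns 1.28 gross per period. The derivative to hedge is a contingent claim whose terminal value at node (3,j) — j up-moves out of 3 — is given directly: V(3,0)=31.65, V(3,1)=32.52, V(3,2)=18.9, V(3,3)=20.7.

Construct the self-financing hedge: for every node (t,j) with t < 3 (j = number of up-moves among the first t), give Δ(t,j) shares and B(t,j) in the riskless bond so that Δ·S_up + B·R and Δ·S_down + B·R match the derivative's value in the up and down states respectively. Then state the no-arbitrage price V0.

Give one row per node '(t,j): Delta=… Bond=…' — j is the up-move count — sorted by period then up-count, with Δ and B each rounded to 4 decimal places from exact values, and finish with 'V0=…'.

(0,0): Delta=-0.1890 Bond=14.3314
(1,0): Delta=-0.6850 Bond=25.8828
(1,1): Delta=-0.0910 Bond=15.4447
(2,0): Delta=0.1046 Bond=24.0091
(2,1): Delta=-0.8409 Bond=36.6380
(2,2): Delta=0.0571 Bond=13.2812
V0=10.5516

Under the risk-neutral measure, an up-move has probability p* = (R−d)/(u−d) = 0.7222 and values discount at R = 1.28.
Terminal payoffs: V(3,0)=31.6500, V(3,1)=32.5200, V(3,2)=18.9000, V(3,3)=20.7000
(2,0): S=11.5520. Δ = (V_up−V_dn)/(S_up−S_dn) = (32.5200−31.6500)/(17.0970−8.7795) = 0.1046. V = [p*·32.5200 + (1−p*)·31.6500]/1.28 = 25.2174. B = V − Δ·S = 24.0091.
(2,1): S=22.4960. Δ = (V_up−V_dn)/(S_up−S_dn) = (18.9000−32.5200)/(33.2941−17.0970) = -0.8409. V = [p*·18.9000 + (1−p*)·32.5200]/1.28 = 17.7214. B = V − Δ·S = 36.6380.
(2,2): S=43.8080. Δ = (V_up−V_dn)/(S_up−S_dn) = (20.7000−18.9000)/(64.8358−33.2941) = 0.0571. V = [p*·20.7000 + (1−p*)·18.9000]/1.28 = 15.7812. B = V − Δ·S = 13.2812.
(1,0): S=15.2000. Δ = (V_up−V_dn)/(S_up−S_dn) = (17.7214−25.2174)/(22.4960−11.5520) = -0.6850. V = [p*·17.7214 + (1−p*)·25.2174]/1.28 = 15.4716. B = V − Δ·S = 25.8828.
(1,1): S=29.6000. Δ = (V_up−V_dn)/(S_up−S_dn) = (15.7812−17.7214)/(43.8080−22.4960) = -0.0910. V = [p*·15.7812 + (1−p*)·17.7214]/1.28 = 12.7501. B = V − Δ·S = 15.4447.
(0,0): S=20.0000. Δ = (V_up−V_dn)/(S_up−S_dn) = (12.7501−15.4716)/(29.6000−15.2000) = -0.1890. V = [p*·12.7501 + (1−p*)·15.4716]/1.28 = 10.5516. B = V − Δ·S = 14.3314.
The time-0 hedge costs 10.5516, which is the no-arbitrage price.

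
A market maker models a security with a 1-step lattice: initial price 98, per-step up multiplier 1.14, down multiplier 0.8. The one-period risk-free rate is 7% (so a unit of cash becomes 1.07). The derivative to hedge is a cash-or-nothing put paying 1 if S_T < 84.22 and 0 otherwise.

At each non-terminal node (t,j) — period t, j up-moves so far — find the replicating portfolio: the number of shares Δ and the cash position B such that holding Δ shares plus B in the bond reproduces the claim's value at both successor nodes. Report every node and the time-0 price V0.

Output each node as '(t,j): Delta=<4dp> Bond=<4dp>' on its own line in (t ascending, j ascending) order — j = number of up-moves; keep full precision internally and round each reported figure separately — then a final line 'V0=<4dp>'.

No-arbitrage ⇒ martingale measure with p* = (R−d)/(u−d) = 0.7941.
Payoff layer (t=1): V(1,0)=1.0000, V(1,1)=0.0000
Node (0,0) S=98.0000: V=(p*·0.0000+(1−p*)·1.0000)/1.07=0.1924; Δ=(0.0000−1.0000)/(111.7200−78.4000)=-0.0300; B=V−Δ·S=3.1336
Check: Δ(0,0)·S0 + B(0,0) = 0.1924 = V0.

(0,0): Delta=-0.0300 Bond=3.1336
V0=0.1924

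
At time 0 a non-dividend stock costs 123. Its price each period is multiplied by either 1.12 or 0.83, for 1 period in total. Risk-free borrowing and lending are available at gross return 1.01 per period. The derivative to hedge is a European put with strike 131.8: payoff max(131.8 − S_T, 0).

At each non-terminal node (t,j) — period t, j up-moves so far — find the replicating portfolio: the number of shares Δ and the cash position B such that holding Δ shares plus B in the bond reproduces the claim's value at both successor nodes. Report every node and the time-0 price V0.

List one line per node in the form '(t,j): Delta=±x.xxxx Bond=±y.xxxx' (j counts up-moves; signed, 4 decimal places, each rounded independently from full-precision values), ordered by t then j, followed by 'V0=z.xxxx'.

Risk-neutral probability p* = (R−d)/(u−d) = (1.01−0.83)/(1.12−0.83) = 0.6207.
Terminal values V(1,·): V(1,0)=29.7100, V(1,1)=0.0000
  t=0,j=0: stock 123.0000 → up 137.7600 (V=0.0000), down 102.0900 (V=29.7100). Price 11.1577; hedge Δ=-0.8329, bond B=113.6060.
Root portfolio cost Δ·123+B reproduces V0=11.1577.

(0,0): Delta=-0.8329 Bond=113.6060
V0=11.1577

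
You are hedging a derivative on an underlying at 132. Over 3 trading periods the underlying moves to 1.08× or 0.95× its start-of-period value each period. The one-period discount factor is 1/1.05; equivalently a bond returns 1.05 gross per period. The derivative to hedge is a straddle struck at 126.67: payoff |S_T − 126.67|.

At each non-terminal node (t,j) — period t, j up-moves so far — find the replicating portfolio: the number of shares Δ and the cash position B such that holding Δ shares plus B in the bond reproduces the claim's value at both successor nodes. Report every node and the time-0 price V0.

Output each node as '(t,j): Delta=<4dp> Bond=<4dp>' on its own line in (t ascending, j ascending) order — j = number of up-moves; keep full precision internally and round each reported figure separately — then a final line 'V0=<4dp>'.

(0,0): Delta=0.9240 Bond=-99.1061
(1,0): Delta=0.6361 Bond=-67.9547
(1,1): Delta=1.0000 Bond=-114.8934
(2,0): Delta=-0.7430 Bond=92.9329
(2,1): Delta=1.0000 Bond=-120.6381
(2,2): Delta=1.0000 Bond=-120.6381
V0=22.8643

No-arbitrage ⇒ martingale measure with p* = (R−d)/(u−d) = 0.7692.
At expiry t=3: V(3,0)=13.4965, V(3,1)=1.9904, V(3,2)=19.5966, V(3,3)=39.6120
  t=2,j=0: stock 119.1300 → up 128.6604 (V=1.9904), down 113.1735 (V=13.4965). Price 4.4244; hedge Δ=-0.7430, bond B=92.9329.
  t=2,j=1: stock 135.4320 → up 146.2666 (V=19.5966), down 128.6604 (V=1.9904). Price 14.7939; hedge Δ=1.0000, bond B=-120.6381.
  t=2,j=2: stock 153.9648 → up 166.2820 (V=39.6120), down 146.2666 (V=19.5966). Price 33.3267; hedge Δ=1.0000, bond B=-120.6381.
  t=1,j=0: stock 125.4000 → up 135.4320 (V=14.7939), down 119.1300 (V=4.4244). Price 11.8104; hedge Δ=0.6361, bond B=-67.9547.
  t=1,j=1: stock 142.5600 → up 153.9648 (V=33.3267), down 135.4320 (V=14.7939). Price 27.6666; hedge Δ=1.0000, bond B=-114.8934.
  t=0,j=0: stock 132.0000 → up 142.5600 (V=27.6666), down 125.4000 (V=11.8104). Price 22.8643; hedge Δ=0.9240, bond B=-99.1061.
Check: Δ(0,0)·S0 + B(0,0) = 22.8643 = V0.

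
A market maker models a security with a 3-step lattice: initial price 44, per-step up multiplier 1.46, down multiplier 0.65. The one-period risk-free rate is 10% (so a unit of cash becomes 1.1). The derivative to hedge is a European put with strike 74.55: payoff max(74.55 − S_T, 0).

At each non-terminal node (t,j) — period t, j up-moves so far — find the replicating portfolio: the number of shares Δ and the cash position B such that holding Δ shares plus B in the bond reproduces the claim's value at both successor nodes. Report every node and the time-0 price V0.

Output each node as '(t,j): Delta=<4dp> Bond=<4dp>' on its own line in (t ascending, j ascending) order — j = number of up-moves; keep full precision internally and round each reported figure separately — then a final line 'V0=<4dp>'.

Since d<R<u, set p* = (R−d)/(u−d) = 0.5556; price each node as the discounted p*-expectation of its children.
Payoff layer (t=3): V(3,0)=62.4665, V(3,1)=47.4086, V(3,2)=13.5862, V(3,3)=0.0000
  t=2,j=0: stock 18.5900 → up 27.1414 (V=47.4086), down 12.0835 (V=62.4665). Price 49.1827; hedge Δ=-1.0000, bond B=67.7727.
  t=2,j=1: stock 41.7560 → up 60.9638 (V=13.5862), down 27.1414 (V=47.4086). Price 26.0167; hedge Δ=-1.0000, bond B=67.7727.
  t=2,j=2: stock 93.7904 → up 136.9340 (V=0.0000), down 60.9638 (V=13.5862). Price 5.4894; hedge Δ=-0.1788, bond B=22.2625.
  t=1,j=0: stock 28.6000 → up 41.7560 (V=26.0167), down 18.5900 (V=49.1827). Price 33.0116; hedge Δ=-1.0000, bond B=61.6116.
  t=1,j=1: stock 64.2400 → up 93.7904 (V=5.4894), down 41.7560 (V=26.0167). Price 13.2842; hedge Δ=-0.3945, bond B=38.6266.
  t=0,j=0: stock 44.0000 → up 64.2400 (V=13.2842), down 28.6000 (V=33.0116). Price 20.0472; hedge Δ=-0.5535, bond B=44.4020.
Root portfolio cost Δ·44+B reproduces V0=20.0472.

(0,0): Delta=-0.5535 Bond=44.4020
(1,0): Delta=-1.0000 Bond=61.6116
(1,1): Delta=-0.3945 Bond=38.6266
(2,0): Delta=-1.0000 Bond=67.7727
(2,1): Delta=-1.0000 Bond=67.7727
(2,2): Delta=-0.1788 Bond=22.2625
V0=20.0472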